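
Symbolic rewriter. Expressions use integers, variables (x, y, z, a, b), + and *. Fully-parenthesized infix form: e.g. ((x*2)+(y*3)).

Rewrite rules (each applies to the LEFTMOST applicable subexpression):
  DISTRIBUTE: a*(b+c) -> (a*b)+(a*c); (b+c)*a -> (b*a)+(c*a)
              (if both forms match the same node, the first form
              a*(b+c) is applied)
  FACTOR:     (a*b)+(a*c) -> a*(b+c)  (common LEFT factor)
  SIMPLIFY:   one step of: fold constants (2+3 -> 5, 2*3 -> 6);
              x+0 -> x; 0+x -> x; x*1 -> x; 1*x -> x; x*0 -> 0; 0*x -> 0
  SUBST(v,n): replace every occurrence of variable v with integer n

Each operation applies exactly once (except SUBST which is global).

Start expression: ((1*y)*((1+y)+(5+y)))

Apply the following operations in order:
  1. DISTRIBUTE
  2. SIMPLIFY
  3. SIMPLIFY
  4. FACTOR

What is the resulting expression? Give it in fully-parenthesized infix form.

Start: ((1*y)*((1+y)+(5+y)))
Apply DISTRIBUTE at root (target: ((1*y)*((1+y)+(5+y)))): ((1*y)*((1+y)+(5+y))) -> (((1*y)*(1+y))+((1*y)*(5+y)))
Apply SIMPLIFY at LL (target: (1*y)): (((1*y)*(1+y))+((1*y)*(5+y))) -> ((y*(1+y))+((1*y)*(5+y)))
Apply SIMPLIFY at RL (target: (1*y)): ((y*(1+y))+((1*y)*(5+y))) -> ((y*(1+y))+(y*(5+y)))
Apply FACTOR at root (target: ((y*(1+y))+(y*(5+y)))): ((y*(1+y))+(y*(5+y))) -> (y*((1+y)+(5+y)))

Answer: (y*((1+y)+(5+y)))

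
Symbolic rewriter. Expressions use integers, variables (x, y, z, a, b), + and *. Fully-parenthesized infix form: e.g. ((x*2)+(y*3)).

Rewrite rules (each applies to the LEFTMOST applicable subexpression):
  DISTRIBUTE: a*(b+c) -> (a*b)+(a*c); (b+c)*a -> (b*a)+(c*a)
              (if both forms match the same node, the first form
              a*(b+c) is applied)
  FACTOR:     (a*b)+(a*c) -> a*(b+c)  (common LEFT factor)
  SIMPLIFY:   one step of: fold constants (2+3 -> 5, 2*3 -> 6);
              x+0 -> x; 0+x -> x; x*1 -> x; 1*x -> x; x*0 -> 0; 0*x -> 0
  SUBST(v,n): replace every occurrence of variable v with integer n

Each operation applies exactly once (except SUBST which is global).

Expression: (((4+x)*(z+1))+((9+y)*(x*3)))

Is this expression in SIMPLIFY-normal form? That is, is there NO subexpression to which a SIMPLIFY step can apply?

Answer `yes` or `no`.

Expression: (((4+x)*(z+1))+((9+y)*(x*3)))
Scanning for simplifiable subexpressions (pre-order)...
  at root: (((4+x)*(z+1))+((9+y)*(x*3))) (not simplifiable)
  at L: ((4+x)*(z+1)) (not simplifiable)
  at LL: (4+x) (not simplifiable)
  at LR: (z+1) (not simplifiable)
  at R: ((9+y)*(x*3)) (not simplifiable)
  at RL: (9+y) (not simplifiable)
  at RR: (x*3) (not simplifiable)
Result: no simplifiable subexpression found -> normal form.

Answer: yes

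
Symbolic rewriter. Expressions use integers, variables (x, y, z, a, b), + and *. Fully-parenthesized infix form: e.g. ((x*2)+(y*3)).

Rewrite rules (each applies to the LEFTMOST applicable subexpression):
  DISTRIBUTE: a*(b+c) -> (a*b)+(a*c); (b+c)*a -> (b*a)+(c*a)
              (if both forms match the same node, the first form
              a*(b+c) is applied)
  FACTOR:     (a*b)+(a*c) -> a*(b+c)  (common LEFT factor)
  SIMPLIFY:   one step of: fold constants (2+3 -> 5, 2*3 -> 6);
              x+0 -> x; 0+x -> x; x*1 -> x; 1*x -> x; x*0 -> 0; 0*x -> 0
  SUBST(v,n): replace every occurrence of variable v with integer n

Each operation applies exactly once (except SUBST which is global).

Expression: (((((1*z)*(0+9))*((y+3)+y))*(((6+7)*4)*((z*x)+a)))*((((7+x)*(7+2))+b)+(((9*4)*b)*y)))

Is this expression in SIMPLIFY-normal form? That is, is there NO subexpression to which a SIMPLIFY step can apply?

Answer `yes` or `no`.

Expression: (((((1*z)*(0+9))*((y+3)+y))*(((6+7)*4)*((z*x)+a)))*((((7+x)*(7+2))+b)+(((9*4)*b)*y)))
Scanning for simplifiable subexpressions (pre-order)...
  at root: (((((1*z)*(0+9))*((y+3)+y))*(((6+7)*4)*((z*x)+a)))*((((7+x)*(7+2))+b)+(((9*4)*b)*y))) (not simplifiable)
  at L: ((((1*z)*(0+9))*((y+3)+y))*(((6+7)*4)*((z*x)+a))) (not simplifiable)
  at LL: (((1*z)*(0+9))*((y+3)+y)) (not simplifiable)
  at LLL: ((1*z)*(0+9)) (not simplifiable)
  at LLLL: (1*z) (SIMPLIFIABLE)
  at LLLR: (0+9) (SIMPLIFIABLE)
  at LLR: ((y+3)+y) (not simplifiable)
  at LLRL: (y+3) (not simplifiable)
  at LR: (((6+7)*4)*((z*x)+a)) (not simplifiable)
  at LRL: ((6+7)*4) (not simplifiable)
  at LRLL: (6+7) (SIMPLIFIABLE)
  at LRR: ((z*x)+a) (not simplifiable)
  at LRRL: (z*x) (not simplifiable)
  at R: ((((7+x)*(7+2))+b)+(((9*4)*b)*y)) (not simplifiable)
  at RL: (((7+x)*(7+2))+b) (not simplifiable)
  at RLL: ((7+x)*(7+2)) (not simplifiable)
  at RLLL: (7+x) (not simplifiable)
  at RLLR: (7+2) (SIMPLIFIABLE)
  at RR: (((9*4)*b)*y) (not simplifiable)
  at RRL: ((9*4)*b) (not simplifiable)
  at RRLL: (9*4) (SIMPLIFIABLE)
Found simplifiable subexpr at path LLLL: (1*z)
One SIMPLIFY step would give: ((((z*(0+9))*((y+3)+y))*(((6+7)*4)*((z*x)+a)))*((((7+x)*(7+2))+b)+(((9*4)*b)*y)))
-> NOT in normal form.

Answer: no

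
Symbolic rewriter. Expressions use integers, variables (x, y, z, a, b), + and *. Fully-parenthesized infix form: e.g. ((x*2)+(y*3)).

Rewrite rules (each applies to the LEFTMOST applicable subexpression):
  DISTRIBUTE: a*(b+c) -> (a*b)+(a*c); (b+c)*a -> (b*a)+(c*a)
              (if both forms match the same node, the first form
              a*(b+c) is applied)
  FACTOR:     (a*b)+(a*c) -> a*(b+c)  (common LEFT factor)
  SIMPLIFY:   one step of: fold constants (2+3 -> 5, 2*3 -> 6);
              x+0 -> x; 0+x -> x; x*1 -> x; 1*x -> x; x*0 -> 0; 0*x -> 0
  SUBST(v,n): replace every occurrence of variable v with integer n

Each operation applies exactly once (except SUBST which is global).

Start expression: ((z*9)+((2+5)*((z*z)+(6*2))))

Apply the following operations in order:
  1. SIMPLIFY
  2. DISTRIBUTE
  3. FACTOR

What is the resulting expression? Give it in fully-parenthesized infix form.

Answer: ((z*9)+(7*((z*z)+(6*2))))

Derivation:
Start: ((z*9)+((2+5)*((z*z)+(6*2))))
Apply SIMPLIFY at RL (target: (2+5)): ((z*9)+((2+5)*((z*z)+(6*2)))) -> ((z*9)+(7*((z*z)+(6*2))))
Apply DISTRIBUTE at R (target: (7*((z*z)+(6*2)))): ((z*9)+(7*((z*z)+(6*2)))) -> ((z*9)+((7*(z*z))+(7*(6*2))))
Apply FACTOR at R (target: ((7*(z*z))+(7*(6*2)))): ((z*9)+((7*(z*z))+(7*(6*2)))) -> ((z*9)+(7*((z*z)+(6*2))))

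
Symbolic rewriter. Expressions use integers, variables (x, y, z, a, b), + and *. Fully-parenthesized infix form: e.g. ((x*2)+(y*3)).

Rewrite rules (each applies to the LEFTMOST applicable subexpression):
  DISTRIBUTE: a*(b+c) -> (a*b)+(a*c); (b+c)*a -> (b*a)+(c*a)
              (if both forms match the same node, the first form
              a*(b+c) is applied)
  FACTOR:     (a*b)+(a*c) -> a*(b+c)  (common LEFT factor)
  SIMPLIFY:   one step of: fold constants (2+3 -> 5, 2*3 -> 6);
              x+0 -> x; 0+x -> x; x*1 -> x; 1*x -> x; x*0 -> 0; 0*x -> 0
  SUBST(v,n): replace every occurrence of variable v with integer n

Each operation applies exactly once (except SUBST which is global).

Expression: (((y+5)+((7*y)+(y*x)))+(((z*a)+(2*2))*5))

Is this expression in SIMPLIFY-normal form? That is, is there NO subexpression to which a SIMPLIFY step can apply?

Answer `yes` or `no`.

Answer: no

Derivation:
Expression: (((y+5)+((7*y)+(y*x)))+(((z*a)+(2*2))*5))
Scanning for simplifiable subexpressions (pre-order)...
  at root: (((y+5)+((7*y)+(y*x)))+(((z*a)+(2*2))*5)) (not simplifiable)
  at L: ((y+5)+((7*y)+(y*x))) (not simplifiable)
  at LL: (y+5) (not simplifiable)
  at LR: ((7*y)+(y*x)) (not simplifiable)
  at LRL: (7*y) (not simplifiable)
  at LRR: (y*x) (not simplifiable)
  at R: (((z*a)+(2*2))*5) (not simplifiable)
  at RL: ((z*a)+(2*2)) (not simplifiable)
  at RLL: (z*a) (not simplifiable)
  at RLR: (2*2) (SIMPLIFIABLE)
Found simplifiable subexpr at path RLR: (2*2)
One SIMPLIFY step would give: (((y+5)+((7*y)+(y*x)))+(((z*a)+4)*5))
-> NOT in normal form.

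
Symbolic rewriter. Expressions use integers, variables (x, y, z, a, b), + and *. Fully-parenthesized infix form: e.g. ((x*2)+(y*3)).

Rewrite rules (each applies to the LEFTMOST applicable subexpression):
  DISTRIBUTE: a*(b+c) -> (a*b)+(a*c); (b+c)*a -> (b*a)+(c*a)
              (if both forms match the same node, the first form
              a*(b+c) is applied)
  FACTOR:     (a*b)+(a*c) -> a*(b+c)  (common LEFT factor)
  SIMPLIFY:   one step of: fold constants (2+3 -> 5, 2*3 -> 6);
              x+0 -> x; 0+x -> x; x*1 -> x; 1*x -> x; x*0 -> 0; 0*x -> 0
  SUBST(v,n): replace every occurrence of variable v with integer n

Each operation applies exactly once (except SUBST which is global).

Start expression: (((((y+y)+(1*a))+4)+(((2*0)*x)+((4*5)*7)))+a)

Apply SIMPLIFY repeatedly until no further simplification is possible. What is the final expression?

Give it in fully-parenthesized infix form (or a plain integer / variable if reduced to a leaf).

Answer: (((((y+y)+a)+4)+140)+a)

Derivation:
Start: (((((y+y)+(1*a))+4)+(((2*0)*x)+((4*5)*7)))+a)
Step 1: at LLLR: (1*a) -> a; overall: (((((y+y)+(1*a))+4)+(((2*0)*x)+((4*5)*7)))+a) -> (((((y+y)+a)+4)+(((2*0)*x)+((4*5)*7)))+a)
Step 2: at LRLL: (2*0) -> 0; overall: (((((y+y)+a)+4)+(((2*0)*x)+((4*5)*7)))+a) -> (((((y+y)+a)+4)+((0*x)+((4*5)*7)))+a)
Step 3: at LRL: (0*x) -> 0; overall: (((((y+y)+a)+4)+((0*x)+((4*5)*7)))+a) -> (((((y+y)+a)+4)+(0+((4*5)*7)))+a)
Step 4: at LR: (0+((4*5)*7)) -> ((4*5)*7); overall: (((((y+y)+a)+4)+(0+((4*5)*7)))+a) -> (((((y+y)+a)+4)+((4*5)*7))+a)
Step 5: at LRL: (4*5) -> 20; overall: (((((y+y)+a)+4)+((4*5)*7))+a) -> (((((y+y)+a)+4)+(20*7))+a)
Step 6: at LR: (20*7) -> 140; overall: (((((y+y)+a)+4)+(20*7))+a) -> (((((y+y)+a)+4)+140)+a)
Fixed point: (((((y+y)+a)+4)+140)+a)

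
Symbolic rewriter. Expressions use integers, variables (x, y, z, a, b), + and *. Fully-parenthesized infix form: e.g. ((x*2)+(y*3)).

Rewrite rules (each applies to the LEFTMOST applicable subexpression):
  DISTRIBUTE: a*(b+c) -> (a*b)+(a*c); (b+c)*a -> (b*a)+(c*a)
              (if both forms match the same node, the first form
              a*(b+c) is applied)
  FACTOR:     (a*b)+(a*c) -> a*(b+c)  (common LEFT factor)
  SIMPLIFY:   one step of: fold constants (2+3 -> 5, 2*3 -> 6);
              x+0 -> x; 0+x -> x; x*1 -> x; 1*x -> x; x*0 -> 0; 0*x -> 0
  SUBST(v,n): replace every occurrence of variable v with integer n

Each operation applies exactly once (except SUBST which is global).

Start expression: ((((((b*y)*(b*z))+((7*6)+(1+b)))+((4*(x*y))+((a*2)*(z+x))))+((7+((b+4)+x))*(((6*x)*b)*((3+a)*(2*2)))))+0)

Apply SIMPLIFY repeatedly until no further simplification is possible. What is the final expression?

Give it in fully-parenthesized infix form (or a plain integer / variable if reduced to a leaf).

Answer: (((((b*y)*(b*z))+(42+(1+b)))+((4*(x*y))+((a*2)*(z+x))))+((7+((b+4)+x))*(((6*x)*b)*((3+a)*4))))

Derivation:
Start: ((((((b*y)*(b*z))+((7*6)+(1+b)))+((4*(x*y))+((a*2)*(z+x))))+((7+((b+4)+x))*(((6*x)*b)*((3+a)*(2*2)))))+0)
Step 1: at root: ((((((b*y)*(b*z))+((7*6)+(1+b)))+((4*(x*y))+((a*2)*(z+x))))+((7+((b+4)+x))*(((6*x)*b)*((3+a)*(2*2)))))+0) -> (((((b*y)*(b*z))+((7*6)+(1+b)))+((4*(x*y))+((a*2)*(z+x))))+((7+((b+4)+x))*(((6*x)*b)*((3+a)*(2*2))))); overall: ((((((b*y)*(b*z))+((7*6)+(1+b)))+((4*(x*y))+((a*2)*(z+x))))+((7+((b+4)+x))*(((6*x)*b)*((3+a)*(2*2)))))+0) -> (((((b*y)*(b*z))+((7*6)+(1+b)))+((4*(x*y))+((a*2)*(z+x))))+((7+((b+4)+x))*(((6*x)*b)*((3+a)*(2*2)))))
Step 2: at LLRL: (7*6) -> 42; overall: (((((b*y)*(b*z))+((7*6)+(1+b)))+((4*(x*y))+((a*2)*(z+x))))+((7+((b+4)+x))*(((6*x)*b)*((3+a)*(2*2))))) -> (((((b*y)*(b*z))+(42+(1+b)))+((4*(x*y))+((a*2)*(z+x))))+((7+((b+4)+x))*(((6*x)*b)*((3+a)*(2*2)))))
Step 3: at RRRR: (2*2) -> 4; overall: (((((b*y)*(b*z))+(42+(1+b)))+((4*(x*y))+((a*2)*(z+x))))+((7+((b+4)+x))*(((6*x)*b)*((3+a)*(2*2))))) -> (((((b*y)*(b*z))+(42+(1+b)))+((4*(x*y))+((a*2)*(z+x))))+((7+((b+4)+x))*(((6*x)*b)*((3+a)*4))))
Fixed point: (((((b*y)*(b*z))+(42+(1+b)))+((4*(x*y))+((a*2)*(z+x))))+((7+((b+4)+x))*(((6*x)*b)*((3+a)*4))))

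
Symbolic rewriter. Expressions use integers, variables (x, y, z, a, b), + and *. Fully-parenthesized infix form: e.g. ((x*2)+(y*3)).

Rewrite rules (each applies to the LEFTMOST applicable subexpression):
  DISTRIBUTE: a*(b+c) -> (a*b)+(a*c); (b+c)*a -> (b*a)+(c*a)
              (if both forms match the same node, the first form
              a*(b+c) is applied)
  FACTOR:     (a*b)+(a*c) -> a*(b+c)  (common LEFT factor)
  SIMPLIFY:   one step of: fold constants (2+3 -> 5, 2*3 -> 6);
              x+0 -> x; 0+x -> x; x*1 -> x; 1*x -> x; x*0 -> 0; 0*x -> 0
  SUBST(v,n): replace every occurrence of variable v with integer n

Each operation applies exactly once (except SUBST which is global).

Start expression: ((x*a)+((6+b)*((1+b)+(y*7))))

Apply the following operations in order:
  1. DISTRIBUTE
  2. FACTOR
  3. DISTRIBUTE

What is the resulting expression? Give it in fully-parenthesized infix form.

Answer: ((x*a)+(((6+b)*(1+b))+((6+b)*(y*7))))

Derivation:
Start: ((x*a)+((6+b)*((1+b)+(y*7))))
Apply DISTRIBUTE at R (target: ((6+b)*((1+b)+(y*7)))): ((x*a)+((6+b)*((1+b)+(y*7)))) -> ((x*a)+(((6+b)*(1+b))+((6+b)*(y*7))))
Apply FACTOR at R (target: (((6+b)*(1+b))+((6+b)*(y*7)))): ((x*a)+(((6+b)*(1+b))+((6+b)*(y*7)))) -> ((x*a)+((6+b)*((1+b)+(y*7))))
Apply DISTRIBUTE at R (target: ((6+b)*((1+b)+(y*7)))): ((x*a)+((6+b)*((1+b)+(y*7)))) -> ((x*a)+(((6+b)*(1+b))+((6+b)*(y*7))))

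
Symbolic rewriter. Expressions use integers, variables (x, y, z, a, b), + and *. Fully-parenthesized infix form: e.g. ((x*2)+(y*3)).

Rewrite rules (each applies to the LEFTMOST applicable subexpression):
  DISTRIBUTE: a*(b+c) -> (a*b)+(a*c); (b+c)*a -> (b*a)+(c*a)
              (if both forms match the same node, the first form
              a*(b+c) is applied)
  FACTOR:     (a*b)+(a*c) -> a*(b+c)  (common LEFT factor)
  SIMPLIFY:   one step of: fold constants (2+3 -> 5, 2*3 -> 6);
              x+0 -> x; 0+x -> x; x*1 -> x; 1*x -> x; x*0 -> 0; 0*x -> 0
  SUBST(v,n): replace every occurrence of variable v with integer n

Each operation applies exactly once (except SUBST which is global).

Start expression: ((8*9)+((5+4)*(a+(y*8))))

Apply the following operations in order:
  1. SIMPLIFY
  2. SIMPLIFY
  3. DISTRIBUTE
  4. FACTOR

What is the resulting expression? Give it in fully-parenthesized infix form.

Start: ((8*9)+((5+4)*(a+(y*8))))
Apply SIMPLIFY at L (target: (8*9)): ((8*9)+((5+4)*(a+(y*8)))) -> (72+((5+4)*(a+(y*8))))
Apply SIMPLIFY at RL (target: (5+4)): (72+((5+4)*(a+(y*8)))) -> (72+(9*(a+(y*8))))
Apply DISTRIBUTE at R (target: (9*(a+(y*8)))): (72+(9*(a+(y*8)))) -> (72+((9*a)+(9*(y*8))))
Apply FACTOR at R (target: ((9*a)+(9*(y*8)))): (72+((9*a)+(9*(y*8)))) -> (72+(9*(a+(y*8))))

Answer: (72+(9*(a+(y*8))))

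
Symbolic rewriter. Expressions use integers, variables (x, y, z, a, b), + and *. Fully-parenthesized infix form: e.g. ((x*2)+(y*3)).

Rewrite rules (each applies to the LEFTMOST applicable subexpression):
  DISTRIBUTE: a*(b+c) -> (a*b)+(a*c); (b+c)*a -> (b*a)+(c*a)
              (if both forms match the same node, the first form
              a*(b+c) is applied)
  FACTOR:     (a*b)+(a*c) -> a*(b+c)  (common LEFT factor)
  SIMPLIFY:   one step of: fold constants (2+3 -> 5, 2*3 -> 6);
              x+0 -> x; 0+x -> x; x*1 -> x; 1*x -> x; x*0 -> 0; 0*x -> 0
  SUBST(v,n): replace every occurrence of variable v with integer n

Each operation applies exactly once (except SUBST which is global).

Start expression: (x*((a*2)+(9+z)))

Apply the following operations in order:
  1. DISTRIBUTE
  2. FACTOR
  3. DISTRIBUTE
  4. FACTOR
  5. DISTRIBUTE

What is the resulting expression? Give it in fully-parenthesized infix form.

Start: (x*((a*2)+(9+z)))
Apply DISTRIBUTE at root (target: (x*((a*2)+(9+z)))): (x*((a*2)+(9+z))) -> ((x*(a*2))+(x*(9+z)))
Apply FACTOR at root (target: ((x*(a*2))+(x*(9+z)))): ((x*(a*2))+(x*(9+z))) -> (x*((a*2)+(9+z)))
Apply DISTRIBUTE at root (target: (x*((a*2)+(9+z)))): (x*((a*2)+(9+z))) -> ((x*(a*2))+(x*(9+z)))
Apply FACTOR at root (target: ((x*(a*2))+(x*(9+z)))): ((x*(a*2))+(x*(9+z))) -> (x*((a*2)+(9+z)))
Apply DISTRIBUTE at root (target: (x*((a*2)+(9+z)))): (x*((a*2)+(9+z))) -> ((x*(a*2))+(x*(9+z)))

Answer: ((x*(a*2))+(x*(9+z)))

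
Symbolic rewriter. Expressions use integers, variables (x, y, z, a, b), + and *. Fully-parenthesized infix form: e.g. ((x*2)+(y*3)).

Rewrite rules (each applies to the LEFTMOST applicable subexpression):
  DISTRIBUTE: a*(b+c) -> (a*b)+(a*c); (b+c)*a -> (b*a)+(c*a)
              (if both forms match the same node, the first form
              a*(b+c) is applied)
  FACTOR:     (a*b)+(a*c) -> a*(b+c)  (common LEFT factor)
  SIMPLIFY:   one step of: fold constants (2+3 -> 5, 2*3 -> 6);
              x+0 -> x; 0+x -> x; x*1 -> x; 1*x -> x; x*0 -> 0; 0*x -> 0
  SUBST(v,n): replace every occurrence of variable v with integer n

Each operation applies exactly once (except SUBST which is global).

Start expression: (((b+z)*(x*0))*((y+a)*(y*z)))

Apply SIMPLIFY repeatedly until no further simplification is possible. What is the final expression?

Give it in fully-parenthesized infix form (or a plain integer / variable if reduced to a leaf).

Answer: 0

Derivation:
Start: (((b+z)*(x*0))*((y+a)*(y*z)))
Step 1: at LR: (x*0) -> 0; overall: (((b+z)*(x*0))*((y+a)*(y*z))) -> (((b+z)*0)*((y+a)*(y*z)))
Step 2: at L: ((b+z)*0) -> 0; overall: (((b+z)*0)*((y+a)*(y*z))) -> (0*((y+a)*(y*z)))
Step 3: at root: (0*((y+a)*(y*z))) -> 0; overall: (0*((y+a)*(y*z))) -> 0
Fixed point: 0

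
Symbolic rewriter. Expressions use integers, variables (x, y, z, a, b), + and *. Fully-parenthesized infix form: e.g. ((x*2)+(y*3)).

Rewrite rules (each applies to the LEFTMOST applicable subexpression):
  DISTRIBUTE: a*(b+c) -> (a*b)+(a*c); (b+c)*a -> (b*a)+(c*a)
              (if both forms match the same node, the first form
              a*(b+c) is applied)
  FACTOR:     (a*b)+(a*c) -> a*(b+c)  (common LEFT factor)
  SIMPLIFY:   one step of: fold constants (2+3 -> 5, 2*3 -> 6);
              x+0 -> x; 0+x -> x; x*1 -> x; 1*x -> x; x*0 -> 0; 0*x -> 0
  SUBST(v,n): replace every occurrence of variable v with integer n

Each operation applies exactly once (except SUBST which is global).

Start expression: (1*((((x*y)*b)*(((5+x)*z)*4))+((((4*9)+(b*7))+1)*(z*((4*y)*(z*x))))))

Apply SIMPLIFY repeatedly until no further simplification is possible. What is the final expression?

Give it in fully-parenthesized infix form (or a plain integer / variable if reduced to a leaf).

Answer: ((((x*y)*b)*(((5+x)*z)*4))+(((36+(b*7))+1)*(z*((4*y)*(z*x)))))

Derivation:
Start: (1*((((x*y)*b)*(((5+x)*z)*4))+((((4*9)+(b*7))+1)*(z*((4*y)*(z*x))))))
Step 1: at root: (1*((((x*y)*b)*(((5+x)*z)*4))+((((4*9)+(b*7))+1)*(z*((4*y)*(z*x)))))) -> ((((x*y)*b)*(((5+x)*z)*4))+((((4*9)+(b*7))+1)*(z*((4*y)*(z*x))))); overall: (1*((((x*y)*b)*(((5+x)*z)*4))+((((4*9)+(b*7))+1)*(z*((4*y)*(z*x)))))) -> ((((x*y)*b)*(((5+x)*z)*4))+((((4*9)+(b*7))+1)*(z*((4*y)*(z*x)))))
Step 2: at RLLL: (4*9) -> 36; overall: ((((x*y)*b)*(((5+x)*z)*4))+((((4*9)+(b*7))+1)*(z*((4*y)*(z*x))))) -> ((((x*y)*b)*(((5+x)*z)*4))+(((36+(b*7))+1)*(z*((4*y)*(z*x)))))
Fixed point: ((((x*y)*b)*(((5+x)*z)*4))+(((36+(b*7))+1)*(z*((4*y)*(z*x)))))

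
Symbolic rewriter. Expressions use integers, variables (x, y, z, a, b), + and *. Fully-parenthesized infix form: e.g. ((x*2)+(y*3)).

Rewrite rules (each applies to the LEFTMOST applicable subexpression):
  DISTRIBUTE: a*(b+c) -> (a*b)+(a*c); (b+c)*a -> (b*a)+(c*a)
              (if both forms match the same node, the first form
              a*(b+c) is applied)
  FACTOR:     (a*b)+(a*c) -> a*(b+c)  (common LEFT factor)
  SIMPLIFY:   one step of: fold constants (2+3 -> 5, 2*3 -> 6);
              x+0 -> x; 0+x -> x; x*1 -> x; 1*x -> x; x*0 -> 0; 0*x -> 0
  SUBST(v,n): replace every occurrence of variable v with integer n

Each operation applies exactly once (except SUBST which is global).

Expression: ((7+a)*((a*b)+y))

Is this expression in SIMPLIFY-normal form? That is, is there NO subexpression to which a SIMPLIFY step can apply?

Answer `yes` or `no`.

Answer: yes

Derivation:
Expression: ((7+a)*((a*b)+y))
Scanning for simplifiable subexpressions (pre-order)...
  at root: ((7+a)*((a*b)+y)) (not simplifiable)
  at L: (7+a) (not simplifiable)
  at R: ((a*b)+y) (not simplifiable)
  at RL: (a*b) (not simplifiable)
Result: no simplifiable subexpression found -> normal form.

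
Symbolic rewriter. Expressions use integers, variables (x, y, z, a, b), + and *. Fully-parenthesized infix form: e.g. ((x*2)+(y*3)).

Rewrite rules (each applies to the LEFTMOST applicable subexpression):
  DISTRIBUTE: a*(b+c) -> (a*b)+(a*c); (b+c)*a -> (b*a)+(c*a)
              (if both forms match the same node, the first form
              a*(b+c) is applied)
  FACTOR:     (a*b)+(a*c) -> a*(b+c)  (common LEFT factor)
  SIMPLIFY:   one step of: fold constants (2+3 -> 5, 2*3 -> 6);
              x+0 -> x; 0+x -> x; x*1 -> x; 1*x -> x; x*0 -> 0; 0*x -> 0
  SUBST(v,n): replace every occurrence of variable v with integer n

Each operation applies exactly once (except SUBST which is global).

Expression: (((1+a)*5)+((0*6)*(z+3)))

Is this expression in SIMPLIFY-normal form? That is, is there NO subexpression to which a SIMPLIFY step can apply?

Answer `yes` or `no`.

Expression: (((1+a)*5)+((0*6)*(z+3)))
Scanning for simplifiable subexpressions (pre-order)...
  at root: (((1+a)*5)+((0*6)*(z+3))) (not simplifiable)
  at L: ((1+a)*5) (not simplifiable)
  at LL: (1+a) (not simplifiable)
  at R: ((0*6)*(z+3)) (not simplifiable)
  at RL: (0*6) (SIMPLIFIABLE)
  at RR: (z+3) (not simplifiable)
Found simplifiable subexpr at path RL: (0*6)
One SIMPLIFY step would give: (((1+a)*5)+(0*(z+3)))
-> NOT in normal form.

Answer: no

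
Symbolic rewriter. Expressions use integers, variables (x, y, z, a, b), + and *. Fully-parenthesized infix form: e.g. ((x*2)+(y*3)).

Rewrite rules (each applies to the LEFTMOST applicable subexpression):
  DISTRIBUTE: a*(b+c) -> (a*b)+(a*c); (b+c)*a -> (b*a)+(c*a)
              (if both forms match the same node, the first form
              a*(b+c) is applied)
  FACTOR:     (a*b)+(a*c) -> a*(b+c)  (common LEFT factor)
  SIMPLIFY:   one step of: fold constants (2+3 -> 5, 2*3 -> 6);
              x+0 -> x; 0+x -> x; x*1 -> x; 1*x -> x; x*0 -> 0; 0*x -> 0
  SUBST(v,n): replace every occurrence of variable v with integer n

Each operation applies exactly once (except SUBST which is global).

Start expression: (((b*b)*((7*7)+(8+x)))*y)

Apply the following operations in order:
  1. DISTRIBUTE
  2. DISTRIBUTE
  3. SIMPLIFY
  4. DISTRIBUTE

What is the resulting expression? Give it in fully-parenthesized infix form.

Answer: ((((b*b)*49)*y)+((((b*b)*8)+((b*b)*x))*y))

Derivation:
Start: (((b*b)*((7*7)+(8+x)))*y)
Apply DISTRIBUTE at L (target: ((b*b)*((7*7)+(8+x)))): (((b*b)*((7*7)+(8+x)))*y) -> ((((b*b)*(7*7))+((b*b)*(8+x)))*y)
Apply DISTRIBUTE at root (target: ((((b*b)*(7*7))+((b*b)*(8+x)))*y)): ((((b*b)*(7*7))+((b*b)*(8+x)))*y) -> ((((b*b)*(7*7))*y)+(((b*b)*(8+x))*y))
Apply SIMPLIFY at LLR (target: (7*7)): ((((b*b)*(7*7))*y)+(((b*b)*(8+x))*y)) -> ((((b*b)*49)*y)+(((b*b)*(8+x))*y))
Apply DISTRIBUTE at RL (target: ((b*b)*(8+x))): ((((b*b)*49)*y)+(((b*b)*(8+x))*y)) -> ((((b*b)*49)*y)+((((b*b)*8)+((b*b)*x))*y))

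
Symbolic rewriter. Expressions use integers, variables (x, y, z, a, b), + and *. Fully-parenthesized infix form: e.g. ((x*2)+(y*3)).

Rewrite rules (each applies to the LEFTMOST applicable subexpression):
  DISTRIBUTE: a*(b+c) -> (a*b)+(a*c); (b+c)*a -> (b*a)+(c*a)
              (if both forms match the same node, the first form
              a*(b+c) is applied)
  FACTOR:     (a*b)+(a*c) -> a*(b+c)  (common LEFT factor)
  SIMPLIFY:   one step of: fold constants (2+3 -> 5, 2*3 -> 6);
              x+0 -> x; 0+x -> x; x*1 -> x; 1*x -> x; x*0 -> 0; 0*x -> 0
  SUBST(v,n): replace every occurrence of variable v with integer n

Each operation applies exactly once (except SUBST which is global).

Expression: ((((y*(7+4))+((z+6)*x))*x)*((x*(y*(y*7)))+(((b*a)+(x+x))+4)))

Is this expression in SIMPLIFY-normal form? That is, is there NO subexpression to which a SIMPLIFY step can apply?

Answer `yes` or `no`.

Answer: no

Derivation:
Expression: ((((y*(7+4))+((z+6)*x))*x)*((x*(y*(y*7)))+(((b*a)+(x+x))+4)))
Scanning for simplifiable subexpressions (pre-order)...
  at root: ((((y*(7+4))+((z+6)*x))*x)*((x*(y*(y*7)))+(((b*a)+(x+x))+4))) (not simplifiable)
  at L: (((y*(7+4))+((z+6)*x))*x) (not simplifiable)
  at LL: ((y*(7+4))+((z+6)*x)) (not simplifiable)
  at LLL: (y*(7+4)) (not simplifiable)
  at LLLR: (7+4) (SIMPLIFIABLE)
  at LLR: ((z+6)*x) (not simplifiable)
  at LLRL: (z+6) (not simplifiable)
  at R: ((x*(y*(y*7)))+(((b*a)+(x+x))+4)) (not simplifiable)
  at RL: (x*(y*(y*7))) (not simplifiable)
  at RLR: (y*(y*7)) (not simplifiable)
  at RLRR: (y*7) (not simplifiable)
  at RR: (((b*a)+(x+x))+4) (not simplifiable)
  at RRL: ((b*a)+(x+x)) (not simplifiable)
  at RRLL: (b*a) (not simplifiable)
  at RRLR: (x+x) (not simplifiable)
Found simplifiable subexpr at path LLLR: (7+4)
One SIMPLIFY step would give: ((((y*11)+((z+6)*x))*x)*((x*(y*(y*7)))+(((b*a)+(x+x))+4)))
-> NOT in normal form.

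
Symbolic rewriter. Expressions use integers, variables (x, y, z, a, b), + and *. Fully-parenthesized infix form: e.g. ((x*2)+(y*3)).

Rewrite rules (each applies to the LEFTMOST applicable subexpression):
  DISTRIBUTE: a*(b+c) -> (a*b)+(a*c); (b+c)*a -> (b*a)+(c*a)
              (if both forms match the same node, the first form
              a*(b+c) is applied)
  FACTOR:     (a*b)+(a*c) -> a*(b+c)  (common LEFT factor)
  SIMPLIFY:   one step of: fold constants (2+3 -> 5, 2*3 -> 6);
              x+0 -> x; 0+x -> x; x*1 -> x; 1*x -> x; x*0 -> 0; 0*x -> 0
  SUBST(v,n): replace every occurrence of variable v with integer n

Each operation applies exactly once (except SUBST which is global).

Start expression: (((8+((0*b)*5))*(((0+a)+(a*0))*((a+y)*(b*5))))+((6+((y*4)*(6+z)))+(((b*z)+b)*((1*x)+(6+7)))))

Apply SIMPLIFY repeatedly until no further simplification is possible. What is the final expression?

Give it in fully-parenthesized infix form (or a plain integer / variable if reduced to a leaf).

Answer: ((8*(a*((a+y)*(b*5))))+((6+((y*4)*(6+z)))+(((b*z)+b)*(x+13))))

Derivation:
Start: (((8+((0*b)*5))*(((0+a)+(a*0))*((a+y)*(b*5))))+((6+((y*4)*(6+z)))+(((b*z)+b)*((1*x)+(6+7)))))
Step 1: at LLRL: (0*b) -> 0; overall: (((8+((0*b)*5))*(((0+a)+(a*0))*((a+y)*(b*5))))+((6+((y*4)*(6+z)))+(((b*z)+b)*((1*x)+(6+7))))) -> (((8+(0*5))*(((0+a)+(a*0))*((a+y)*(b*5))))+((6+((y*4)*(6+z)))+(((b*z)+b)*((1*x)+(6+7)))))
Step 2: at LLR: (0*5) -> 0; overall: (((8+(0*5))*(((0+a)+(a*0))*((a+y)*(b*5))))+((6+((y*4)*(6+z)))+(((b*z)+b)*((1*x)+(6+7))))) -> (((8+0)*(((0+a)+(a*0))*((a+y)*(b*5))))+((6+((y*4)*(6+z)))+(((b*z)+b)*((1*x)+(6+7)))))
Step 3: at LL: (8+0) -> 8; overall: (((8+0)*(((0+a)+(a*0))*((a+y)*(b*5))))+((6+((y*4)*(6+z)))+(((b*z)+b)*((1*x)+(6+7))))) -> ((8*(((0+a)+(a*0))*((a+y)*(b*5))))+((6+((y*4)*(6+z)))+(((b*z)+b)*((1*x)+(6+7)))))
Step 4: at LRLL: (0+a) -> a; overall: ((8*(((0+a)+(a*0))*((a+y)*(b*5))))+((6+((y*4)*(6+z)))+(((b*z)+b)*((1*x)+(6+7))))) -> ((8*((a+(a*0))*((a+y)*(b*5))))+((6+((y*4)*(6+z)))+(((b*z)+b)*((1*x)+(6+7)))))
Step 5: at LRLR: (a*0) -> 0; overall: ((8*((a+(a*0))*((a+y)*(b*5))))+((6+((y*4)*(6+z)))+(((b*z)+b)*((1*x)+(6+7))))) -> ((8*((a+0)*((a+y)*(b*5))))+((6+((y*4)*(6+z)))+(((b*z)+b)*((1*x)+(6+7)))))
Step 6: at LRL: (a+0) -> a; overall: ((8*((a+0)*((a+y)*(b*5))))+((6+((y*4)*(6+z)))+(((b*z)+b)*((1*x)+(6+7))))) -> ((8*(a*((a+y)*(b*5))))+((6+((y*4)*(6+z)))+(((b*z)+b)*((1*x)+(6+7)))))
Step 7: at RRRL: (1*x) -> x; overall: ((8*(a*((a+y)*(b*5))))+((6+((y*4)*(6+z)))+(((b*z)+b)*((1*x)+(6+7))))) -> ((8*(a*((a+y)*(b*5))))+((6+((y*4)*(6+z)))+(((b*z)+b)*(x+(6+7)))))
Step 8: at RRRR: (6+7) -> 13; overall: ((8*(a*((a+y)*(b*5))))+((6+((y*4)*(6+z)))+(((b*z)+b)*(x+(6+7))))) -> ((8*(a*((a+y)*(b*5))))+((6+((y*4)*(6+z)))+(((b*z)+b)*(x+13))))
Fixed point: ((8*(a*((a+y)*(b*5))))+((6+((y*4)*(6+z)))+(((b*z)+b)*(x+13))))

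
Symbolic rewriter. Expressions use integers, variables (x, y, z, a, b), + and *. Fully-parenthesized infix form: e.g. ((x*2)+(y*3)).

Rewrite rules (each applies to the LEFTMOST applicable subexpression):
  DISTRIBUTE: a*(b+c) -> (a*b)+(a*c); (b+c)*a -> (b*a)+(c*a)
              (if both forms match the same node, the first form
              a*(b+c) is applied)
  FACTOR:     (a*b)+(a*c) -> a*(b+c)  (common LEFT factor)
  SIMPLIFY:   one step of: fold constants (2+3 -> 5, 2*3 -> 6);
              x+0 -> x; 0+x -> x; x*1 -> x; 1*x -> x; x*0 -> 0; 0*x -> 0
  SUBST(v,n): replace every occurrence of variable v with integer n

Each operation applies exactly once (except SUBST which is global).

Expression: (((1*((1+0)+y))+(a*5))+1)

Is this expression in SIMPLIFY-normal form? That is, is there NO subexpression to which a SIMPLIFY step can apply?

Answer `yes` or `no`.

Answer: no

Derivation:
Expression: (((1*((1+0)+y))+(a*5))+1)
Scanning for simplifiable subexpressions (pre-order)...
  at root: (((1*((1+0)+y))+(a*5))+1) (not simplifiable)
  at L: ((1*((1+0)+y))+(a*5)) (not simplifiable)
  at LL: (1*((1+0)+y)) (SIMPLIFIABLE)
  at LLR: ((1+0)+y) (not simplifiable)
  at LLRL: (1+0) (SIMPLIFIABLE)
  at LR: (a*5) (not simplifiable)
Found simplifiable subexpr at path LL: (1*((1+0)+y))
One SIMPLIFY step would give: ((((1+0)+y)+(a*5))+1)
-> NOT in normal form.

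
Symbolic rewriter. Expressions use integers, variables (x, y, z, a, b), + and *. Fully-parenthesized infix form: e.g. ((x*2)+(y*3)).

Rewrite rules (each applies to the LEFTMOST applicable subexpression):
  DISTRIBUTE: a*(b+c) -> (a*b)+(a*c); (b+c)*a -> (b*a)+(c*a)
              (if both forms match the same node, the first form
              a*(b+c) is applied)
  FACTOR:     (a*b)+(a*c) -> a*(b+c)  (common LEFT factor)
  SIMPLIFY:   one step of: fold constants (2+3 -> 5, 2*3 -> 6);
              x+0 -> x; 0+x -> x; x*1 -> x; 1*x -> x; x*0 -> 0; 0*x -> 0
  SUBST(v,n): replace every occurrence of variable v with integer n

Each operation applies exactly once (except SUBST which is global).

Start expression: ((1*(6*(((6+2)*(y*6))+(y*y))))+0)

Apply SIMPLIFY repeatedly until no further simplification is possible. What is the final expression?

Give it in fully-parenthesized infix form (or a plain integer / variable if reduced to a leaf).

Start: ((1*(6*(((6+2)*(y*6))+(y*y))))+0)
Step 1: at root: ((1*(6*(((6+2)*(y*6))+(y*y))))+0) -> (1*(6*(((6+2)*(y*6))+(y*y)))); overall: ((1*(6*(((6+2)*(y*6))+(y*y))))+0) -> (1*(6*(((6+2)*(y*6))+(y*y))))
Step 2: at root: (1*(6*(((6+2)*(y*6))+(y*y)))) -> (6*(((6+2)*(y*6))+(y*y))); overall: (1*(6*(((6+2)*(y*6))+(y*y)))) -> (6*(((6+2)*(y*6))+(y*y)))
Step 3: at RLL: (6+2) -> 8; overall: (6*(((6+2)*(y*6))+(y*y))) -> (6*((8*(y*6))+(y*y)))
Fixed point: (6*((8*(y*6))+(y*y)))

Answer: (6*((8*(y*6))+(y*y)))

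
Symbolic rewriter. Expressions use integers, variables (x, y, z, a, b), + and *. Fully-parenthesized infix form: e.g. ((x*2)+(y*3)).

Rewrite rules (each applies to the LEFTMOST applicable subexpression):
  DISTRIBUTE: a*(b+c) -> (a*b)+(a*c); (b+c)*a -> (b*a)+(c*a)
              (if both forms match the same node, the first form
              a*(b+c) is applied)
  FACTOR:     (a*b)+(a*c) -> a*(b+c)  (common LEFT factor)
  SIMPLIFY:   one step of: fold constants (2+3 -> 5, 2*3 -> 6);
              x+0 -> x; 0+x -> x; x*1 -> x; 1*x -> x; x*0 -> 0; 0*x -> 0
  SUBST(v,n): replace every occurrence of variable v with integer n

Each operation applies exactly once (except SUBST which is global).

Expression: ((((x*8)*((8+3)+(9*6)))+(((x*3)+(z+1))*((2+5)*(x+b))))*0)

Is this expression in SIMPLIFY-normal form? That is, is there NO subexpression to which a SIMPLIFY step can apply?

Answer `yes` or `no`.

Answer: no

Derivation:
Expression: ((((x*8)*((8+3)+(9*6)))+(((x*3)+(z+1))*((2+5)*(x+b))))*0)
Scanning for simplifiable subexpressions (pre-order)...
  at root: ((((x*8)*((8+3)+(9*6)))+(((x*3)+(z+1))*((2+5)*(x+b))))*0) (SIMPLIFIABLE)
  at L: (((x*8)*((8+3)+(9*6)))+(((x*3)+(z+1))*((2+5)*(x+b)))) (not simplifiable)
  at LL: ((x*8)*((8+3)+(9*6))) (not simplifiable)
  at LLL: (x*8) (not simplifiable)
  at LLR: ((8+3)+(9*6)) (not simplifiable)
  at LLRL: (8+3) (SIMPLIFIABLE)
  at LLRR: (9*6) (SIMPLIFIABLE)
  at LR: (((x*3)+(z+1))*((2+5)*(x+b))) (not simplifiable)
  at LRL: ((x*3)+(z+1)) (not simplifiable)
  at LRLL: (x*3) (not simplifiable)
  at LRLR: (z+1) (not simplifiable)
  at LRR: ((2+5)*(x+b)) (not simplifiable)
  at LRRL: (2+5) (SIMPLIFIABLE)
  at LRRR: (x+b) (not simplifiable)
Found simplifiable subexpr at path root: ((((x*8)*((8+3)+(9*6)))+(((x*3)+(z+1))*((2+5)*(x+b))))*0)
One SIMPLIFY step would give: 0
-> NOT in normal form.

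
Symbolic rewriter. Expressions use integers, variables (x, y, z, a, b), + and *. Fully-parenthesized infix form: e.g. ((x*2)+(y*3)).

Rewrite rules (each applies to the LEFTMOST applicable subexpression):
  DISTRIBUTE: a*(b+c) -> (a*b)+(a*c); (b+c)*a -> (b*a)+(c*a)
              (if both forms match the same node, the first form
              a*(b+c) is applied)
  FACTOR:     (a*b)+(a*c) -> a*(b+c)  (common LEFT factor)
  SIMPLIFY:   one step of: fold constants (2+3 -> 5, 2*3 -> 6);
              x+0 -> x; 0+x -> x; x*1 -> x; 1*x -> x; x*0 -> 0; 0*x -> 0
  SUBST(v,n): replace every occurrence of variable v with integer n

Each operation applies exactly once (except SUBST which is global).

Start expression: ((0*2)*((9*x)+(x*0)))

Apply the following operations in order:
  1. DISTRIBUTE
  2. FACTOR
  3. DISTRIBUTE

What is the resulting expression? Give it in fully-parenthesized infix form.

Start: ((0*2)*((9*x)+(x*0)))
Apply DISTRIBUTE at root (target: ((0*2)*((9*x)+(x*0)))): ((0*2)*((9*x)+(x*0))) -> (((0*2)*(9*x))+((0*2)*(x*0)))
Apply FACTOR at root (target: (((0*2)*(9*x))+((0*2)*(x*0)))): (((0*2)*(9*x))+((0*2)*(x*0))) -> ((0*2)*((9*x)+(x*0)))
Apply DISTRIBUTE at root (target: ((0*2)*((9*x)+(x*0)))): ((0*2)*((9*x)+(x*0))) -> (((0*2)*(9*x))+((0*2)*(x*0)))

Answer: (((0*2)*(9*x))+((0*2)*(x*0)))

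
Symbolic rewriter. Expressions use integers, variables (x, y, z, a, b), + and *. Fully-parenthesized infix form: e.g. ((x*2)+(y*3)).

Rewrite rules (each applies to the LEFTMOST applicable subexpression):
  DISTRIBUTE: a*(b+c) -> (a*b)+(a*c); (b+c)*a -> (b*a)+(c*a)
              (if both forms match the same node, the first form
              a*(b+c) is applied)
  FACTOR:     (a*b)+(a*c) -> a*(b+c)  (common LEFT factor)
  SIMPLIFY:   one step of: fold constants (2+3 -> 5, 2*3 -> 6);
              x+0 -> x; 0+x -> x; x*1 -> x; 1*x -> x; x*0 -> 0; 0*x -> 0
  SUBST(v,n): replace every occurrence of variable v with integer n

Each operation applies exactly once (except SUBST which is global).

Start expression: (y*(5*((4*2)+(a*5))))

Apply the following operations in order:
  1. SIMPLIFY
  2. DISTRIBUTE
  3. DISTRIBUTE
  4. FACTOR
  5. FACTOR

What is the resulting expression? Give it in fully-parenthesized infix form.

Start: (y*(5*((4*2)+(a*5))))
Apply SIMPLIFY at RRL (target: (4*2)): (y*(5*((4*2)+(a*5)))) -> (y*(5*(8+(a*5))))
Apply DISTRIBUTE at R (target: (5*(8+(a*5)))): (y*(5*(8+(a*5)))) -> (y*((5*8)+(5*(a*5))))
Apply DISTRIBUTE at root (target: (y*((5*8)+(5*(a*5))))): (y*((5*8)+(5*(a*5)))) -> ((y*(5*8))+(y*(5*(a*5))))
Apply FACTOR at root (target: ((y*(5*8))+(y*(5*(a*5))))): ((y*(5*8))+(y*(5*(a*5)))) -> (y*((5*8)+(5*(a*5))))
Apply FACTOR at R (target: ((5*8)+(5*(a*5)))): (y*((5*8)+(5*(a*5)))) -> (y*(5*(8+(a*5))))

Answer: (y*(5*(8+(a*5))))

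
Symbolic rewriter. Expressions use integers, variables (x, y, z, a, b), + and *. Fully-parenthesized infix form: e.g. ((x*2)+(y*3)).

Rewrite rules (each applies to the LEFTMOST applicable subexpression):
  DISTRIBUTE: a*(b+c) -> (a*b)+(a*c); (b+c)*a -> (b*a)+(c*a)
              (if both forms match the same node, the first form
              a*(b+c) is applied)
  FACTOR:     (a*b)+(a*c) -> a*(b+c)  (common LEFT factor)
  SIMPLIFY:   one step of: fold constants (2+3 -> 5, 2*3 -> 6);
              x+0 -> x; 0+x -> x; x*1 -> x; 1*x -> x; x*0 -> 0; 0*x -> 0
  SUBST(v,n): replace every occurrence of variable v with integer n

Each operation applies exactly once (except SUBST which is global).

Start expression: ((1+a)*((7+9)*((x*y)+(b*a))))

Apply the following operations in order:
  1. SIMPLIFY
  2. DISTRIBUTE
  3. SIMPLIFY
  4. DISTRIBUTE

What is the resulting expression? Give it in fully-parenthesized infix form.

Start: ((1+a)*((7+9)*((x*y)+(b*a))))
Apply SIMPLIFY at RL (target: (7+9)): ((1+a)*((7+9)*((x*y)+(b*a)))) -> ((1+a)*(16*((x*y)+(b*a))))
Apply DISTRIBUTE at root (target: ((1+a)*(16*((x*y)+(b*a))))): ((1+a)*(16*((x*y)+(b*a)))) -> ((1*(16*((x*y)+(b*a))))+(a*(16*((x*y)+(b*a)))))
Apply SIMPLIFY at L (target: (1*(16*((x*y)+(b*a))))): ((1*(16*((x*y)+(b*a))))+(a*(16*((x*y)+(b*a))))) -> ((16*((x*y)+(b*a)))+(a*(16*((x*y)+(b*a)))))
Apply DISTRIBUTE at L (target: (16*((x*y)+(b*a)))): ((16*((x*y)+(b*a)))+(a*(16*((x*y)+(b*a))))) -> (((16*(x*y))+(16*(b*a)))+(a*(16*((x*y)+(b*a)))))

Answer: (((16*(x*y))+(16*(b*a)))+(a*(16*((x*y)+(b*a)))))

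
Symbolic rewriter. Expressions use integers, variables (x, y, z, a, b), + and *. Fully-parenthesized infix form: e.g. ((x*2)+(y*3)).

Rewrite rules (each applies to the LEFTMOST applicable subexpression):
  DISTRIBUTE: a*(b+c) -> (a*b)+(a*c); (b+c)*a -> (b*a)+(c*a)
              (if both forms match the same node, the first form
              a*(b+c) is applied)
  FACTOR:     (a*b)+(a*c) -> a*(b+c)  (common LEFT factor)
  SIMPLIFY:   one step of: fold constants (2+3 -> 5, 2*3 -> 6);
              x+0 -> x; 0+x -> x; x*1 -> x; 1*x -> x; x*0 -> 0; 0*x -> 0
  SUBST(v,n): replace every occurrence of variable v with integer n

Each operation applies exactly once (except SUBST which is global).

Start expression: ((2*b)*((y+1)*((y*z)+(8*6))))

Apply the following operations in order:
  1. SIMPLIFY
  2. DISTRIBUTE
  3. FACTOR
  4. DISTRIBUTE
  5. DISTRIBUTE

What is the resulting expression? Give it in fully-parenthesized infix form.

Start: ((2*b)*((y+1)*((y*z)+(8*6))))
Apply SIMPLIFY at RRR (target: (8*6)): ((2*b)*((y+1)*((y*z)+(8*6)))) -> ((2*b)*((y+1)*((y*z)+48)))
Apply DISTRIBUTE at R (target: ((y+1)*((y*z)+48))): ((2*b)*((y+1)*((y*z)+48))) -> ((2*b)*(((y+1)*(y*z))+((y+1)*48)))
Apply FACTOR at R (target: (((y+1)*(y*z))+((y+1)*48))): ((2*b)*(((y+1)*(y*z))+((y+1)*48))) -> ((2*b)*((y+1)*((y*z)+48)))
Apply DISTRIBUTE at R (target: ((y+1)*((y*z)+48))): ((2*b)*((y+1)*((y*z)+48))) -> ((2*b)*(((y+1)*(y*z))+((y+1)*48)))
Apply DISTRIBUTE at root (target: ((2*b)*(((y+1)*(y*z))+((y+1)*48)))): ((2*b)*(((y+1)*(y*z))+((y+1)*48))) -> (((2*b)*((y+1)*(y*z)))+((2*b)*((y+1)*48)))

Answer: (((2*b)*((y+1)*(y*z)))+((2*b)*((y+1)*48)))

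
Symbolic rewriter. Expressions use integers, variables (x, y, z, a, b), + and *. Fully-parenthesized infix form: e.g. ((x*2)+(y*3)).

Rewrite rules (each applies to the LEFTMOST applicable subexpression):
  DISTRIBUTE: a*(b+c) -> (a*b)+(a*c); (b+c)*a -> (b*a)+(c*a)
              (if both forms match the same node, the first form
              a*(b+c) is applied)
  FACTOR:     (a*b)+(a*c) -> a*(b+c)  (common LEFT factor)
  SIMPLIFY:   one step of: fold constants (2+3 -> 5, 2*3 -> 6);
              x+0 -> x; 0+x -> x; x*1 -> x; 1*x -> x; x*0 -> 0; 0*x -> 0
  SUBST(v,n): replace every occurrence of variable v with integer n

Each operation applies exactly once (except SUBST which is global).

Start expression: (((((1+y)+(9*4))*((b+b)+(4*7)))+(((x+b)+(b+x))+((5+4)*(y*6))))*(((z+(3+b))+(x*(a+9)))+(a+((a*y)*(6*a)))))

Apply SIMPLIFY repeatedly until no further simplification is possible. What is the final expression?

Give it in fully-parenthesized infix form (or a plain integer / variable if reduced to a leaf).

Answer: (((((1+y)+36)*((b+b)+28))+(((x+b)+(b+x))+(9*(y*6))))*(((z+(3+b))+(x*(a+9)))+(a+((a*y)*(6*a)))))

Derivation:
Start: (((((1+y)+(9*4))*((b+b)+(4*7)))+(((x+b)+(b+x))+((5+4)*(y*6))))*(((z+(3+b))+(x*(a+9)))+(a+((a*y)*(6*a)))))
Step 1: at LLLR: (9*4) -> 36; overall: (((((1+y)+(9*4))*((b+b)+(4*7)))+(((x+b)+(b+x))+((5+4)*(y*6))))*(((z+(3+b))+(x*(a+9)))+(a+((a*y)*(6*a))))) -> (((((1+y)+36)*((b+b)+(4*7)))+(((x+b)+(b+x))+((5+4)*(y*6))))*(((z+(3+b))+(x*(a+9)))+(a+((a*y)*(6*a)))))
Step 2: at LLRR: (4*7) -> 28; overall: (((((1+y)+36)*((b+b)+(4*7)))+(((x+b)+(b+x))+((5+4)*(y*6))))*(((z+(3+b))+(x*(a+9)))+(a+((a*y)*(6*a))))) -> (((((1+y)+36)*((b+b)+28))+(((x+b)+(b+x))+((5+4)*(y*6))))*(((z+(3+b))+(x*(a+9)))+(a+((a*y)*(6*a)))))
Step 3: at LRRL: (5+4) -> 9; overall: (((((1+y)+36)*((b+b)+28))+(((x+b)+(b+x))+((5+4)*(y*6))))*(((z+(3+b))+(x*(a+9)))+(a+((a*y)*(6*a))))) -> (((((1+y)+36)*((b+b)+28))+(((x+b)+(b+x))+(9*(y*6))))*(((z+(3+b))+(x*(a+9)))+(a+((a*y)*(6*a)))))
Fixed point: (((((1+y)+36)*((b+b)+28))+(((x+b)+(b+x))+(9*(y*6))))*(((z+(3+b))+(x*(a+9)))+(a+((a*y)*(6*a)))))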